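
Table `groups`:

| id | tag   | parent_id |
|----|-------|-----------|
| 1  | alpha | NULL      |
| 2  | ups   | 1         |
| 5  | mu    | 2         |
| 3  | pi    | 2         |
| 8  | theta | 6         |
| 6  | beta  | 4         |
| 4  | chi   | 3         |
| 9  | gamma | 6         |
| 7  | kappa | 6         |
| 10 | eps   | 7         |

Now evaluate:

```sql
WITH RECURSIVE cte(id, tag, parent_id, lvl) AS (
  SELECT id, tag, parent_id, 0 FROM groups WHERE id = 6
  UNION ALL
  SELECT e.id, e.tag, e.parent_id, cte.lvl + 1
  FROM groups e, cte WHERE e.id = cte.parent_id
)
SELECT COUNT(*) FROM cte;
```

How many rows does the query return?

Base: id=6 (beta), parent_id=4, lvl 0.
Iteration 1: join on id=4 -> chi (id 4, parent_id=3, lvl 1).
Iteration 2: join on id=3 -> pi (id 3, parent_id=2, lvl 2).
Iteration 3: join on id=2 -> ups (id 2, parent_id=1, lvl 3).
Iteration 4: join on id=1 -> alpha (id 1, parent_id=NULL, lvl 4).
Iteration 5: parent_id is NULL; no match; recursion stops.
Total rows emitted: 5.

5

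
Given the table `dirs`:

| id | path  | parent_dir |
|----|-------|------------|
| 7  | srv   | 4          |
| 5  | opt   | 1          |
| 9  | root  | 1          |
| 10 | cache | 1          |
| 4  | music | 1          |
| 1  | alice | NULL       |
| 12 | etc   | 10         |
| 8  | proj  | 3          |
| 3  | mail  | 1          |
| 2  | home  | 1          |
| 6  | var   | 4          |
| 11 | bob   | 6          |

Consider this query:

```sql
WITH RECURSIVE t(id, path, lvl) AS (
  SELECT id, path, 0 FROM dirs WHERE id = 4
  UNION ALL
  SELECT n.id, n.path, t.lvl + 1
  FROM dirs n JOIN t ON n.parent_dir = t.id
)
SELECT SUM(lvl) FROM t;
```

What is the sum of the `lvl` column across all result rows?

Base: id=4 (music) at lvl 0.
Iteration 1: rows with parent_dir in {4} -> var (id 6, lvl 1), srv (id 7, lvl 1).
Iteration 2: rows with parent_dir in {6,7} -> bob (id 11, lvl 2).
Iteration 3: no rows with parent_dir in {11}; recursion stops.
SUM(lvl) = 0 + 1 + 1 + 2 = 4.

4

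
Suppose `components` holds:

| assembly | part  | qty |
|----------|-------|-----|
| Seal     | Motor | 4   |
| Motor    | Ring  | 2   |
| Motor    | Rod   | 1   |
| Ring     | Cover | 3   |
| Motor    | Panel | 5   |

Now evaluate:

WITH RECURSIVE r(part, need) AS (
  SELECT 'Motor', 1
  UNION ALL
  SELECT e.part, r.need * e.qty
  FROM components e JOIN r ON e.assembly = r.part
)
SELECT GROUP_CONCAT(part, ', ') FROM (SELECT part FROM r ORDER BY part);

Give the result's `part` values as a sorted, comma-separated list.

Cover, Motor, Panel, Ring, Rod

Base: (Motor, need=1).
Iteration 1: components of {Motor} -> Panel = 1*5 = 5, Ring = 1*2 = 2, Rod = 1*1 = 1.
Iteration 2: components of {Panel,Ring,Rod} -> Cover = 2*3 = 6.
Iteration 3: no further components; recursion stops.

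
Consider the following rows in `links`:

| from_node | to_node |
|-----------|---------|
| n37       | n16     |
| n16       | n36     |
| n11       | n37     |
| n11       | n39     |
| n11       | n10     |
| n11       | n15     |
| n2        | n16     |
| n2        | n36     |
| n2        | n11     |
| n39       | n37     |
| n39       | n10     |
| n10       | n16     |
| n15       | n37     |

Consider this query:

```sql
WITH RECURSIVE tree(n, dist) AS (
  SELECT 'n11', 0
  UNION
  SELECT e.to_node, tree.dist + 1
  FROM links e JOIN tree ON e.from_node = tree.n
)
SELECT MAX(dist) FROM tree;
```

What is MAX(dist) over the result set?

Base: (n11, dist=0).
Iteration 1: edges from {n11} -> (n10, dist=1), (n15, dist=1), (n37, dist=1), (n39, dist=1).
Iteration 2: edges from {n10,n15,n37,n39} -> (n10, dist=2), (n16, dist=2), (n37, dist=2). [UNION drops 2 duplicate row(s)]
Iteration 3: edges from {n10,n16,n37} -> (n16, dist=3), (n36, dist=3). [UNION drops 1 duplicate row(s)]
Iteration 4: edges from {n16,n36} -> (n36, dist=4).
Iteration 5: no outgoing edges from {n36}; recursion stops.
dist values: 0, 1, 1, 1, 1, 2, 2, 2, 3, 3, 4; the maximum is 4.

4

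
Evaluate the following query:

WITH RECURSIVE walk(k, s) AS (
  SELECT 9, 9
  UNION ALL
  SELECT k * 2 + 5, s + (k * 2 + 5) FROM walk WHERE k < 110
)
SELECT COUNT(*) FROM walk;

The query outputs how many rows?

5

Base: k=9, s=9.
Iteration 1: 9 < 110 holds -> k = 9 * 2 + 5 = 23, s = 9 + 23 = 32.
Iteration 2: 23 < 110 holds -> k = 23 * 2 + 5 = 51, s = 32 + 51 = 83.
Iteration 3: 51 < 110 holds -> k = 51 * 2 + 5 = 107, s = 83 + 107 = 190.
Iteration 4: 107 < 110 holds -> k = 107 * 2 + 5 = 219, s = 190 + 219 = 409.
Iteration 5: 219 < 110 fails; recursion stops.
Total rows emitted: 5.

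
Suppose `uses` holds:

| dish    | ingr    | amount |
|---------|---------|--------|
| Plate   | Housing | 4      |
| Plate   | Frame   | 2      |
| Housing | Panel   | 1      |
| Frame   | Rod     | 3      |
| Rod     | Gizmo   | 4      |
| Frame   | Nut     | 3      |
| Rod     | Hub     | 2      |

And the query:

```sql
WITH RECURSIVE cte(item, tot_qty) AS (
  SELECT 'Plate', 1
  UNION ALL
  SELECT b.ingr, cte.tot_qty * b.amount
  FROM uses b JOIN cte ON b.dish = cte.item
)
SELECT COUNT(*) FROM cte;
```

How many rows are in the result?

Base: (Plate, tot_qty=1).
Iteration 1: components of {Plate} -> Frame = 1*2 = 2, Housing = 1*4 = 4.
Iteration 2: components of {Frame,Housing} -> Nut = 2*3 = 6, Panel = 4*1 = 4, Rod = 2*3 = 6.
Iteration 3: components of {Nut,Panel,Rod} -> Gizmo = 6*4 = 24, Hub = 6*2 = 12.
Iteration 4: no further components; recursion stops.
Total rows emitted: 8.

8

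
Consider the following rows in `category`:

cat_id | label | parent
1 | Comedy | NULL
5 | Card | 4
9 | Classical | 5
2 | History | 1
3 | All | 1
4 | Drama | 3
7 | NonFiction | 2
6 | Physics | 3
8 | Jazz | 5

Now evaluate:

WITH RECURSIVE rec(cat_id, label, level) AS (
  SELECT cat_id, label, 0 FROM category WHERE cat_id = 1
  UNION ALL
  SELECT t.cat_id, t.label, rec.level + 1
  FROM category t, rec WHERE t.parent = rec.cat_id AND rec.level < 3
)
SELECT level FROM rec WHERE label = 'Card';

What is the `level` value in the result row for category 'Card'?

3

Base: cat_id=1 (Comedy) at level 0.
Iteration 1: rows with parent in {1} -> History (id 2, level 1), All (id 3, level 1).
Iteration 2: rows with parent in {2,3} -> Drama (id 4, level 2), Physics (id 6, level 2), NonFiction (id 7, level 2).
Iteration 3: rows with parent in {4,6,7} -> Card (id 5, level 3).
Iteration 4: level < 3 fails for all current rows; recursion stops.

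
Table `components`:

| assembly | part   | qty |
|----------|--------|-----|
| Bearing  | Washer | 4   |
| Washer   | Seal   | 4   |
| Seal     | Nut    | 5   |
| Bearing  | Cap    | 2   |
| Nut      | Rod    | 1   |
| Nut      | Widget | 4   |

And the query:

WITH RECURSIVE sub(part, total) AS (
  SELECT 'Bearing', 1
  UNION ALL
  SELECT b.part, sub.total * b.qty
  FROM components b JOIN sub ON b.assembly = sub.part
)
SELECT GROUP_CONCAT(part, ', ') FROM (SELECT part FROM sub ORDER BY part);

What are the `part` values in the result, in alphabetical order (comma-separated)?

Bearing, Cap, Nut, Rod, Seal, Washer, Widget

Base: (Bearing, total=1).
Iteration 1: components of {Bearing} -> Cap = 1*2 = 2, Washer = 1*4 = 4.
Iteration 2: components of {Cap,Washer} -> Seal = 4*4 = 16.
Iteration 3: components of {Seal} -> Nut = 16*5 = 80.
Iteration 4: components of {Nut} -> Rod = 80*1 = 80, Widget = 80*4 = 320.
Iteration 5: no further components; recursion stops.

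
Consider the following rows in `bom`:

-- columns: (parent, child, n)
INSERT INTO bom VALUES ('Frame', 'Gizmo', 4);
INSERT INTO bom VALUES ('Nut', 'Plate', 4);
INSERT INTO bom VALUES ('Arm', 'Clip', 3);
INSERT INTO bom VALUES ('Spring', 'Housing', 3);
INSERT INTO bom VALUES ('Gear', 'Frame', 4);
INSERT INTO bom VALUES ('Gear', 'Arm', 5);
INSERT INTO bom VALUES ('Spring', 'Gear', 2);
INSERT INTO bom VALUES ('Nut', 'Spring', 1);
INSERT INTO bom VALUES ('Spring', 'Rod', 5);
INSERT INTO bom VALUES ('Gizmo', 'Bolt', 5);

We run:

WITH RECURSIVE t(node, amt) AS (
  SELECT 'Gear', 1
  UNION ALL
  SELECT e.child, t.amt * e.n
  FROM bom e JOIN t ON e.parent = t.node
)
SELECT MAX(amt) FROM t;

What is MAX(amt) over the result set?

Base: (Gear, amt=1).
Iteration 1: components of {Gear} -> Arm = 1*5 = 5, Frame = 1*4 = 4.
Iteration 2: components of {Arm,Frame} -> Clip = 5*3 = 15, Gizmo = 4*4 = 16.
Iteration 3: components of {Clip,Gizmo} -> Bolt = 16*5 = 80.
Iteration 4: no further components; recursion stops.
amt values: 1, 5, 4, 15, 16, 80; the maximum is 80.

80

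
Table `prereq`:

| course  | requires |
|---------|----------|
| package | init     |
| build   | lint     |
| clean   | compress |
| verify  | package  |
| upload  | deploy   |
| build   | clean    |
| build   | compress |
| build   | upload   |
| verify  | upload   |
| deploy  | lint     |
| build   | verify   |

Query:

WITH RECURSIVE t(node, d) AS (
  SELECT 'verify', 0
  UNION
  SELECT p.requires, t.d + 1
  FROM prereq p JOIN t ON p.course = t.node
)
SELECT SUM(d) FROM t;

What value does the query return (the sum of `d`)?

9

Base: (verify, d=0).
Iteration 1: edges from {verify} -> (package, d=1), (upload, d=1).
Iteration 2: edges from {package,upload} -> (deploy, d=2), (init, d=2).
Iteration 3: edges from {deploy,init} -> (lint, d=3).
Iteration 4: no outgoing edges from {lint}; recursion stops.
SUM(d) = 0 + 1 + 1 + 2 + 2 + 3 = 9.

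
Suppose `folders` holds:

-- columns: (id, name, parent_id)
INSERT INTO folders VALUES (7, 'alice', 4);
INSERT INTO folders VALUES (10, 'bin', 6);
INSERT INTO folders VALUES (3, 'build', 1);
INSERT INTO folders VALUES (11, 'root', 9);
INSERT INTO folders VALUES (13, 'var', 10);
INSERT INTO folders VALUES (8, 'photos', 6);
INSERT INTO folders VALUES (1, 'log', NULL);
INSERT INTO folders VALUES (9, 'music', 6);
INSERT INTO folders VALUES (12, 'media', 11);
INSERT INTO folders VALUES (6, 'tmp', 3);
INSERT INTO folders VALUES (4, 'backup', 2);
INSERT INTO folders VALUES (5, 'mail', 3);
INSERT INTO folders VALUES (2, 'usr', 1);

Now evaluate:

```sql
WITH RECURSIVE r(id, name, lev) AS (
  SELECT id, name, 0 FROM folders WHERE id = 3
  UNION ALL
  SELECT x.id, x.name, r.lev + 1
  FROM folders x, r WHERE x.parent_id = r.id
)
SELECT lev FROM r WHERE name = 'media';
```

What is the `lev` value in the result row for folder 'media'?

Base: id=3 (build) at lev 0.
Iteration 1: rows with parent_id in {3} -> mail (id 5, lev 1), tmp (id 6, lev 1).
Iteration 2: rows with parent_id in {5,6} -> photos (id 8, lev 2), music (id 9, lev 2), bin (id 10, lev 2).
Iteration 3: rows with parent_id in {8,9,10} -> root (id 11, lev 3), var (id 13, lev 3).
Iteration 4: rows with parent_id in {11,13} -> media (id 12, lev 4).
Iteration 5: no rows with parent_id in {12}; recursion stops.

4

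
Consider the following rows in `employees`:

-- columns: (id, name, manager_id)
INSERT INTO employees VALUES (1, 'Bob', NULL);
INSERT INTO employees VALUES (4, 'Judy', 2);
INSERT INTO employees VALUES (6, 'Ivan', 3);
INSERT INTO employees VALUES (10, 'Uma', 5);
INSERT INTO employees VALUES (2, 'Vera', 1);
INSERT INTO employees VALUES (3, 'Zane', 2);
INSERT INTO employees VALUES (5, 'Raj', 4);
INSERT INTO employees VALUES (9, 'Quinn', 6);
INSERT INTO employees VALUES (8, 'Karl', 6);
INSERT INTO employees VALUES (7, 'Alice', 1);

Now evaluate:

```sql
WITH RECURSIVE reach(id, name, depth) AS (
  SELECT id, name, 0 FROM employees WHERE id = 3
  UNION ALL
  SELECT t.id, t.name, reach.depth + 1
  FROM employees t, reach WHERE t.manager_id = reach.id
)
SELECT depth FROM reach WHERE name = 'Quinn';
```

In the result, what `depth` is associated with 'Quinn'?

2

Base: id=3 (Zane) at depth 0.
Iteration 1: rows with manager_id in {3} -> Ivan (id 6, depth 1).
Iteration 2: rows with manager_id in {6} -> Karl (id 8, depth 2), Quinn (id 9, depth 2).
Iteration 3: no rows with manager_id in {8,9}; recursion stops.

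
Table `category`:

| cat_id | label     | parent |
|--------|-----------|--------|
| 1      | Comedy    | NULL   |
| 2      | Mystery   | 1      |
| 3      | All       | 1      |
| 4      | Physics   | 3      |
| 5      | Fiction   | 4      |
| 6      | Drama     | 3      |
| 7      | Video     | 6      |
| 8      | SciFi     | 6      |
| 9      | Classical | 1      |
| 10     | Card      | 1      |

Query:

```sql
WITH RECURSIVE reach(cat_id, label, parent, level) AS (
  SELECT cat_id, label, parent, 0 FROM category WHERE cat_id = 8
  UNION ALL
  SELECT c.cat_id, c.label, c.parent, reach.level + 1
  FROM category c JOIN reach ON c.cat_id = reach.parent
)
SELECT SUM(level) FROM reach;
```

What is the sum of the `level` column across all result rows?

6

Base: cat_id=8 (SciFi), parent=6, level 0.
Iteration 1: join on cat_id=6 -> Drama (id 6, parent=3, level 1).
Iteration 2: join on cat_id=3 -> All (id 3, parent=1, level 2).
Iteration 3: join on cat_id=1 -> Comedy (id 1, parent=NULL, level 3).
Iteration 4: parent is NULL; no match; recursion stops.
SUM(level) = 0 + 1 + 2 + 3 = 6.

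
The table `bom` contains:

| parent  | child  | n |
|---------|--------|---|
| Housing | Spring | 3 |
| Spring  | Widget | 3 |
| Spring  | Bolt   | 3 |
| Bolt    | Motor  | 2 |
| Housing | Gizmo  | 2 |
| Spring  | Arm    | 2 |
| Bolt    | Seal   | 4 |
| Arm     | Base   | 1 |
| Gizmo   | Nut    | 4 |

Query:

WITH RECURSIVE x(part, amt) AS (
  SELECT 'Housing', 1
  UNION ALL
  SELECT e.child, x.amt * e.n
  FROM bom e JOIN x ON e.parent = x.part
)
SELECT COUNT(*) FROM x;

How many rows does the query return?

10

Base: (Housing, amt=1).
Iteration 1: components of {Housing} -> Gizmo = 1*2 = 2, Spring = 1*3 = 3.
Iteration 2: components of {Gizmo,Spring} -> Arm = 3*2 = 6, Bolt = 3*3 = 9, Nut = 2*4 = 8, Widget = 3*3 = 9.
Iteration 3: components of {Arm,Bolt,Nut,Widget} -> Base = 6*1 = 6, Motor = 9*2 = 18, Seal = 9*4 = 36.
Iteration 4: no further components; recursion stops.
Total rows emitted: 10.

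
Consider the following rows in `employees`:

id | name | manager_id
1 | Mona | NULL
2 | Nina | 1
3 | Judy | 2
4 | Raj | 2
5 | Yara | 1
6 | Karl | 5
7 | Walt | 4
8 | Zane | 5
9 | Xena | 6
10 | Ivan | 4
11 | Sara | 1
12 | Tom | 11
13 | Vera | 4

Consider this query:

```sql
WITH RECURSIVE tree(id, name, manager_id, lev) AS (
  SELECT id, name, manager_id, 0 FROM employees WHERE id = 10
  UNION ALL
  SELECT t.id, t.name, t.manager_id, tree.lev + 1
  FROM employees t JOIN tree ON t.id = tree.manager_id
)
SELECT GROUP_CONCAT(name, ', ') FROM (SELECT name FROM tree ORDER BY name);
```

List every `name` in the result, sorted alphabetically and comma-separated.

Base: id=10 (Ivan), manager_id=4, lev 0.
Iteration 1: join on id=4 -> Raj (id 4, manager_id=2, lev 1).
Iteration 2: join on id=2 -> Nina (id 2, manager_id=1, lev 2).
Iteration 3: join on id=1 -> Mona (id 1, manager_id=NULL, lev 3).
Iteration 4: manager_id is NULL; no match; recursion stops.

Ivan, Mona, Nina, Raj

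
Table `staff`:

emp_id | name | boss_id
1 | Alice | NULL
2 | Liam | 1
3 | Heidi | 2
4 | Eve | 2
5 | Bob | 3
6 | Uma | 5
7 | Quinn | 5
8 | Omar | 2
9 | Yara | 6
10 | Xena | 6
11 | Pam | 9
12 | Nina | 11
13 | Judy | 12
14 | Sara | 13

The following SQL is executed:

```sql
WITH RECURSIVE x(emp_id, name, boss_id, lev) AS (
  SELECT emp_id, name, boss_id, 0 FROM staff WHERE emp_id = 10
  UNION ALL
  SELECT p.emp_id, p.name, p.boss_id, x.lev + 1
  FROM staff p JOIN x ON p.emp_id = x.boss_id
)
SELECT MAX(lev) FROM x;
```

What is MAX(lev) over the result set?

5

Base: emp_id=10 (Xena), boss_id=6, lev 0.
Iteration 1: join on emp_id=6 -> Uma (id 6, boss_id=5, lev 1).
Iteration 2: join on emp_id=5 -> Bob (id 5, boss_id=3, lev 2).
Iteration 3: join on emp_id=3 -> Heidi (id 3, boss_id=2, lev 3).
Iteration 4: join on emp_id=2 -> Liam (id 2, boss_id=1, lev 4).
Iteration 5: join on emp_id=1 -> Alice (id 1, boss_id=NULL, lev 5).
Iteration 6: boss_id is NULL; no match; recursion stops.
lev values: 0, 1, 2, 3, 4, 5; the maximum is 5.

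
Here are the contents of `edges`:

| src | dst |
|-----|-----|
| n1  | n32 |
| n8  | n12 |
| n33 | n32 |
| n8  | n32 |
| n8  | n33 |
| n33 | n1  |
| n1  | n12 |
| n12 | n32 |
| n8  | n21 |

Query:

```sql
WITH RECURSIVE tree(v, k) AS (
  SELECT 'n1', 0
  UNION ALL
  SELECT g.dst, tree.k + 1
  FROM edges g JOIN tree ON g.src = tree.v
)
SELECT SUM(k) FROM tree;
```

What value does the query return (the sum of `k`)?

Base: (n1, k=0).
Iteration 1: edges from {n1} -> (n12, k=1), (n32, k=1).
Iteration 2: edges from {n12,n32} -> (n32, k=2).
Iteration 3: no outgoing edges from {n32}; recursion stops.
SUM(k) = 0 + 1 + 1 + 2 = 4.

4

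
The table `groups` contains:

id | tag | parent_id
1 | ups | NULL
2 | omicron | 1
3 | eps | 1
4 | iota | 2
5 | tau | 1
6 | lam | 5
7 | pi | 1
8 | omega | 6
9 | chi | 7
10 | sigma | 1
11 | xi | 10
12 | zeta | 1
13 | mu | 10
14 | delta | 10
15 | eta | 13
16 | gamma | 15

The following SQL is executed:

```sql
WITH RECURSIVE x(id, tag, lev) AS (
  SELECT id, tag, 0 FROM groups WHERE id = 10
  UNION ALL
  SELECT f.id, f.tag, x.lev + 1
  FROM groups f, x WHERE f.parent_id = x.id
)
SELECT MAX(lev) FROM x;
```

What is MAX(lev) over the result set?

3

Base: id=10 (sigma) at lev 0.
Iteration 1: rows with parent_id in {10} -> xi (id 11, lev 1), mu (id 13, lev 1), delta (id 14, lev 1).
Iteration 2: rows with parent_id in {11,13,14} -> eta (id 15, lev 2).
Iteration 3: rows with parent_id in {15} -> gamma (id 16, lev 3).
Iteration 4: no rows with parent_id in {16}; recursion stops.
lev values: 0, 1, 1, 1, 2, 3; the maximum is 3.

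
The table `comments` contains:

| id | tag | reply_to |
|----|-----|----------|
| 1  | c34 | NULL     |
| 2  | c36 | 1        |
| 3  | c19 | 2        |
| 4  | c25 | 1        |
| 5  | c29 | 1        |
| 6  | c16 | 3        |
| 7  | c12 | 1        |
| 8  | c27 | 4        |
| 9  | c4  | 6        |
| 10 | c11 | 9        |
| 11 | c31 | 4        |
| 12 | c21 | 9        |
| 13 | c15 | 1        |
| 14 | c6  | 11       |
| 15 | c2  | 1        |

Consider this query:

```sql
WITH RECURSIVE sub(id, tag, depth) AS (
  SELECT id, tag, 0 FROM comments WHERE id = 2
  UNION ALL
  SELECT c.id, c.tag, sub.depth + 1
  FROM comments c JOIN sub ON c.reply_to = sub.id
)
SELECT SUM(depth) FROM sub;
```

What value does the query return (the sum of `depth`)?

Base: id=2 (c36) at depth 0.
Iteration 1: rows with reply_to in {2} -> c19 (id 3, depth 1).
Iteration 2: rows with reply_to in {3} -> c16 (id 6, depth 2).
Iteration 3: rows with reply_to in {6} -> c4 (id 9, depth 3).
Iteration 4: rows with reply_to in {9} -> c11 (id 10, depth 4), c21 (id 12, depth 4).
Iteration 5: no rows with reply_to in {10,12}; recursion stops.
SUM(depth) = 0 + 1 + 2 + 3 + 4 + 4 = 14.

14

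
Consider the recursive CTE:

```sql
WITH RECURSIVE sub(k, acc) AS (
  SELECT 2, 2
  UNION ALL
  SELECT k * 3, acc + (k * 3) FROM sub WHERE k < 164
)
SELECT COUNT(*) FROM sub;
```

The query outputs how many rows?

6

Base: k=2, acc=2.
Iteration 1: 2 < 164 holds -> k = 2 * 3 = 6, acc = 2 + 6 = 8.
Iteration 2: 6 < 164 holds -> k = 6 * 3 = 18, acc = 8 + 18 = 26.
Iteration 3: 18 < 164 holds -> k = 18 * 3 = 54, acc = 26 + 54 = 80.
Iteration 4: 54 < 164 holds -> k = 54 * 3 = 162, acc = 80 + 162 = 242.
Iteration 5: 162 < 164 holds -> k = 162 * 3 = 486, acc = 242 + 486 = 728.
Iteration 6: 486 < 164 fails; recursion stops.
Total rows emitted: 6.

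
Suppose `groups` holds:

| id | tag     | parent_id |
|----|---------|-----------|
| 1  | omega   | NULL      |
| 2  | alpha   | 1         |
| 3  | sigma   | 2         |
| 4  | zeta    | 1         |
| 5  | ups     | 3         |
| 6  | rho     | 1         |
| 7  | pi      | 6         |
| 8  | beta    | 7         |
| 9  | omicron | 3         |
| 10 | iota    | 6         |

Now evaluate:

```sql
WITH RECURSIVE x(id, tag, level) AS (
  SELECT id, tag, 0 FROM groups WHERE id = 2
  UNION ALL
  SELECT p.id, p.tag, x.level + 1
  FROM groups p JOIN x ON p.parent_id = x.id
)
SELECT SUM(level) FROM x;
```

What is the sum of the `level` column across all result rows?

5

Base: id=2 (alpha) at level 0.
Iteration 1: rows with parent_id in {2} -> sigma (id 3, level 1).
Iteration 2: rows with parent_id in {3} -> ups (id 5, level 2), omicron (id 9, level 2).
Iteration 3: no rows with parent_id in {5,9}; recursion stops.
SUM(level) = 0 + 1 + 2 + 2 = 5.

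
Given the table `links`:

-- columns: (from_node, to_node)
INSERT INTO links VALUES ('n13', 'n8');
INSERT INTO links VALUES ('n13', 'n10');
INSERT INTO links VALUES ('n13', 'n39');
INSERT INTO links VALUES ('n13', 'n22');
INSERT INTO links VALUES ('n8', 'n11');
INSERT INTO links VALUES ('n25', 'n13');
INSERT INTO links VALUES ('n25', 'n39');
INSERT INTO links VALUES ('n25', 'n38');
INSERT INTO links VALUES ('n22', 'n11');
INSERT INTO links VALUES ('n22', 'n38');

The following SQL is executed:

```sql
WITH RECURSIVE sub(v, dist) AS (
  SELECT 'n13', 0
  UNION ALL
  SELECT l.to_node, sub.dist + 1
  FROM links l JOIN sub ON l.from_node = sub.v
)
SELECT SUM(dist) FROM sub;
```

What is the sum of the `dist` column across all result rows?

Base: (n13, dist=0).
Iteration 1: edges from {n13} -> (n10, dist=1), (n22, dist=1), (n39, dist=1), (n8, dist=1).
Iteration 2: edges from {n10,n22,n39,n8} -> (n11, dist=2) x2, (n38, dist=2). [UNION ALL keeps all 3 new rows, including repeats]
Iteration 3: no outgoing edges from {n11,n38}; recursion stops.
SUM(dist) = 0 + 1 + 1 + 1 + 1 + 2 + 2 + 2 = 10.

10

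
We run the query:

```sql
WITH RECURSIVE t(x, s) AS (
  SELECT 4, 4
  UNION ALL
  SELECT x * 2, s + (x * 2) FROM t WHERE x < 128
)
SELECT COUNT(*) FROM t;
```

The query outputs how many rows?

6

Base: x=4, s=4.
Iteration 1: 4 < 128 holds -> x = 4 * 2 = 8, s = 4 + 8 = 12.
Iteration 2: 8 < 128 holds -> x = 8 * 2 = 16, s = 12 + 16 = 28.
Iteration 3: 16 < 128 holds -> x = 16 * 2 = 32, s = 28 + 32 = 60.
Iteration 4: 32 < 128 holds -> x = 32 * 2 = 64, s = 60 + 64 = 124.
Iteration 5: 64 < 128 holds -> x = 64 * 2 = 128, s = 124 + 128 = 252.
Iteration 6: 128 < 128 fails; recursion stops.
Total rows emitted: 6.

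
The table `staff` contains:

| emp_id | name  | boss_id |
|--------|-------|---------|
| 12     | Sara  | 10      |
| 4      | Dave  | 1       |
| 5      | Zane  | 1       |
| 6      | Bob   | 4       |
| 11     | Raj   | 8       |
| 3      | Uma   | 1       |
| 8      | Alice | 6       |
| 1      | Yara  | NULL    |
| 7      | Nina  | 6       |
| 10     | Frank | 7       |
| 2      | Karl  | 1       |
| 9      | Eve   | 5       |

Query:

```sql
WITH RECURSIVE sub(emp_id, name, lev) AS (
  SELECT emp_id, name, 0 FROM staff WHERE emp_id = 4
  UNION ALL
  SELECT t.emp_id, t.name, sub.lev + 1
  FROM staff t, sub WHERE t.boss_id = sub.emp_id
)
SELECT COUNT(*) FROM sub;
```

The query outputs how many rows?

7

Base: emp_id=4 (Dave) at lev 0.
Iteration 1: rows with boss_id in {4} -> Bob (id 6, lev 1).
Iteration 2: rows with boss_id in {6} -> Nina (id 7, lev 2), Alice (id 8, lev 2).
Iteration 3: rows with boss_id in {7,8} -> Frank (id 10, lev 3), Raj (id 11, lev 3).
Iteration 4: rows with boss_id in {10,11} -> Sara (id 12, lev 4).
Iteration 5: no rows with boss_id in {12}; recursion stops.
Total rows emitted: 7.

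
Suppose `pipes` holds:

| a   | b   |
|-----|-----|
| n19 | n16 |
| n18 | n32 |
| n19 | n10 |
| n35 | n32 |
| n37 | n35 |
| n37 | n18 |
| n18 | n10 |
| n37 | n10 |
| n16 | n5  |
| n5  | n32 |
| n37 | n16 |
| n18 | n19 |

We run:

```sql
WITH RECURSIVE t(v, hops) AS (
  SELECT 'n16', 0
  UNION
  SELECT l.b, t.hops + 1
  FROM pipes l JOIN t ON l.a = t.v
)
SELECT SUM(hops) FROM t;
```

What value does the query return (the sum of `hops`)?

Base: (n16, hops=0).
Iteration 1: edges from {n16} -> (n5, hops=1).
Iteration 2: edges from {n5} -> (n32, hops=2).
Iteration 3: no outgoing edges from {n32}; recursion stops.
SUM(hops) = 0 + 1 + 2 = 3.

3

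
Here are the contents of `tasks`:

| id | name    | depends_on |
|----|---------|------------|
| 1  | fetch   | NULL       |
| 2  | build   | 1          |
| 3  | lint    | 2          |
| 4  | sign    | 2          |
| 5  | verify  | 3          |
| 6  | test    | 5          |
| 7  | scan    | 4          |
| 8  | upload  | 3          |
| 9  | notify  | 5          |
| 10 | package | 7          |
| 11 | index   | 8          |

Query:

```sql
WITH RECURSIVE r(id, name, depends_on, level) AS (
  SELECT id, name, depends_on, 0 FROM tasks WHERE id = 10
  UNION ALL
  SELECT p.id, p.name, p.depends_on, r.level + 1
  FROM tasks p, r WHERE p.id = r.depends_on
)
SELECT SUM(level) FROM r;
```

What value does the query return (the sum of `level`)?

Base: id=10 (package), depends_on=7, level 0.
Iteration 1: join on id=7 -> scan (id 7, depends_on=4, level 1).
Iteration 2: join on id=4 -> sign (id 4, depends_on=2, level 2).
Iteration 3: join on id=2 -> build (id 2, depends_on=1, level 3).
Iteration 4: join on id=1 -> fetch (id 1, depends_on=NULL, level 4).
Iteration 5: depends_on is NULL; no match; recursion stops.
SUM(level) = 0 + 1 + 2 + 3 + 4 = 10.

10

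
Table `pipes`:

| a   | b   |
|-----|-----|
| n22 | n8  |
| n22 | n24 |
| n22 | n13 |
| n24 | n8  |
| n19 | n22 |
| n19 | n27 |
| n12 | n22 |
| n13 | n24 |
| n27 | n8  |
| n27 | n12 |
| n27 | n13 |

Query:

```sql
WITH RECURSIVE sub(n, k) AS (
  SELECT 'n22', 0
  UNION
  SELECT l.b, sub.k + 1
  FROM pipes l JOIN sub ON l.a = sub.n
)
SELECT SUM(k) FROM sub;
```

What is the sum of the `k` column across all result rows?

10

Base: (n22, k=0).
Iteration 1: edges from {n22} -> (n13, k=1), (n24, k=1), (n8, k=1).
Iteration 2: edges from {n13,n24,n8} -> (n24, k=2), (n8, k=2).
Iteration 3: edges from {n24,n8} -> (n8, k=3).
Iteration 4: no outgoing edges from {n8}; recursion stops.
SUM(k) = 0 + 1 + 1 + 1 + 2 + 2 + 3 = 10.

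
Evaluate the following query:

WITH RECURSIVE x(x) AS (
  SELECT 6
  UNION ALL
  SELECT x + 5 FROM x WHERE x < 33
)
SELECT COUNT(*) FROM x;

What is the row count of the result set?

Base: x=6.
Iteration 1: 6 < 33 holds -> x = 6 + 5 = 11.
Iteration 2: 11 < 33 holds -> x = 11 + 5 = 16.
Iteration 3: 16 < 33 holds -> x = 16 + 5 = 21.
Iteration 4: 21 < 33 holds -> x = 21 + 5 = 26.
Iteration 5: 26 < 33 holds -> x = 26 + 5 = 31.
Iteration 6: 31 < 33 holds -> x = 31 + 5 = 36.
Iteration 7: 36 < 33 fails; recursion stops.
Total rows emitted: 7.

7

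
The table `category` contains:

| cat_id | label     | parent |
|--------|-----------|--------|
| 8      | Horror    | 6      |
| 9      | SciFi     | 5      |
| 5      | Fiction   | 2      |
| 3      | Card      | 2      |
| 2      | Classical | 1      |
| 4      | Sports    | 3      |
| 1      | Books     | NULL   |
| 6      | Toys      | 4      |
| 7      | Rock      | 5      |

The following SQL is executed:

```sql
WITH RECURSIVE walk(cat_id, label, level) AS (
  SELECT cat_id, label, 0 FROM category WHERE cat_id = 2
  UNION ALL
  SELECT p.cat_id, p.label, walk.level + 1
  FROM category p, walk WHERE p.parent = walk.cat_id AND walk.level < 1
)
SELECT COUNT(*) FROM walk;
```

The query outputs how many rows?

Base: cat_id=2 (Classical) at level 0.
Iteration 1: rows with parent in {2} -> Card (id 3, level 1), Fiction (id 5, level 1).
Iteration 2: level < 1 fails for all current rows; recursion stops.
Total rows emitted: 3.

3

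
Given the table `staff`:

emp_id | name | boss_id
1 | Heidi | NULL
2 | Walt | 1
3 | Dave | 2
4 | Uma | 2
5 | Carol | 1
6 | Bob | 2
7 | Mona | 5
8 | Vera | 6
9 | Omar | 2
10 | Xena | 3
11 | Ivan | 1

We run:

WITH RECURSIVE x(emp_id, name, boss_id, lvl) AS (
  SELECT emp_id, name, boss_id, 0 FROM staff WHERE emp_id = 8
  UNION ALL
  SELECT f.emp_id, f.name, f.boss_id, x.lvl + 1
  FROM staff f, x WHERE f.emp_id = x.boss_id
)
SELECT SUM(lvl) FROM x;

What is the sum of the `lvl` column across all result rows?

Base: emp_id=8 (Vera), boss_id=6, lvl 0.
Iteration 1: join on emp_id=6 -> Bob (id 6, boss_id=2, lvl 1).
Iteration 2: join on emp_id=2 -> Walt (id 2, boss_id=1, lvl 2).
Iteration 3: join on emp_id=1 -> Heidi (id 1, boss_id=NULL, lvl 3).
Iteration 4: boss_id is NULL; no match; recursion stops.
SUM(lvl) = 0 + 1 + 2 + 3 = 6.

6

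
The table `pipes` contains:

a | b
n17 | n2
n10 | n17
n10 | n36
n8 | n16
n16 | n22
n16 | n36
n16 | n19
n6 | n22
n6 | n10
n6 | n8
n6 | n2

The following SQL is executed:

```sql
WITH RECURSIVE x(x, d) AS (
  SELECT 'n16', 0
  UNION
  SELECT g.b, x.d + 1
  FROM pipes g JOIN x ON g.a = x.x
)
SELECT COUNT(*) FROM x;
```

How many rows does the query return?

4

Base: (n16, d=0).
Iteration 1: edges from {n16} -> (n19, d=1), (n22, d=1), (n36, d=1).
Iteration 2: no outgoing edges from {n19,n22,n36}; recursion stops.
Total rows emitted: 4.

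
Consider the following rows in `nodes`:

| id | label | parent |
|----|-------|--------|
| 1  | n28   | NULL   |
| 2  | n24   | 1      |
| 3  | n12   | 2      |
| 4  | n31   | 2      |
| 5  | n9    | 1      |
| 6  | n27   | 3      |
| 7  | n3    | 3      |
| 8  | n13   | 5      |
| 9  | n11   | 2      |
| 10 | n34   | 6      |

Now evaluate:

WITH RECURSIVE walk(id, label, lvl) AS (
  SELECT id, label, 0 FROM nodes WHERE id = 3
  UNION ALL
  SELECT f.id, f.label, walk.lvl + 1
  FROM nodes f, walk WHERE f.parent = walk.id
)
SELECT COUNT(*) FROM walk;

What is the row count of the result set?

4

Base: id=3 (n12) at lvl 0.
Iteration 1: rows with parent in {3} -> n27 (id 6, lvl 1), n3 (id 7, lvl 1).
Iteration 2: rows with parent in {6,7} -> n34 (id 10, lvl 2).
Iteration 3: no rows with parent in {10}; recursion stops.
Total rows emitted: 4.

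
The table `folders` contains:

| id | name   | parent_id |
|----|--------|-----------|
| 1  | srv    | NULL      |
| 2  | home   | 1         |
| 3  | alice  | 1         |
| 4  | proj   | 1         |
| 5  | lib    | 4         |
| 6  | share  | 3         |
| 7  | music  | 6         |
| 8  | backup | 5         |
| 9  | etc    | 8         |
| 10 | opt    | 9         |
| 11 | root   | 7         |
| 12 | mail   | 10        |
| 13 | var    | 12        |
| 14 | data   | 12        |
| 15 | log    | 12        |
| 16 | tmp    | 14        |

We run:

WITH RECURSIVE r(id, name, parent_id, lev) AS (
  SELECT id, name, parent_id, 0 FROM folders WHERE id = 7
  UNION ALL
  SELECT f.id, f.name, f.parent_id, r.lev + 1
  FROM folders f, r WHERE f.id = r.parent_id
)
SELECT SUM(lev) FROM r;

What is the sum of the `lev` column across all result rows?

6

Base: id=7 (music), parent_id=6, lev 0.
Iteration 1: join on id=6 -> share (id 6, parent_id=3, lev 1).
Iteration 2: join on id=3 -> alice (id 3, parent_id=1, lev 2).
Iteration 3: join on id=1 -> srv (id 1, parent_id=NULL, lev 3).
Iteration 4: parent_id is NULL; no match; recursion stops.
SUM(lev) = 0 + 1 + 2 + 3 = 6.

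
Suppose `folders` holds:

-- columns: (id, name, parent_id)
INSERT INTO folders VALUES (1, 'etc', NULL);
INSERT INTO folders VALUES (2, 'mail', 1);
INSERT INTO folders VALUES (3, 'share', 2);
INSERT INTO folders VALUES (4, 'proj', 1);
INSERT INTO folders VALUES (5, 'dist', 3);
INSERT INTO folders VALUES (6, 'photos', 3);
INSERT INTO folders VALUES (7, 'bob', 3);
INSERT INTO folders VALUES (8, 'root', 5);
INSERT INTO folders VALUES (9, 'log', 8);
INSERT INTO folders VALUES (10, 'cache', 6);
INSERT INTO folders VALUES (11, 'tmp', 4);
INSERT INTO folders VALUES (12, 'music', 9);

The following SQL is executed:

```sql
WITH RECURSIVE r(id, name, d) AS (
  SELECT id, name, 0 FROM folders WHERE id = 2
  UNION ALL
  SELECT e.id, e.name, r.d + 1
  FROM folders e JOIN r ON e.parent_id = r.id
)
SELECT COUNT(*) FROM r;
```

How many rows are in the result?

Base: id=2 (mail) at d 0.
Iteration 1: rows with parent_id in {2} -> share (id 3, d 1).
Iteration 2: rows with parent_id in {3} -> dist (id 5, d 2), photos (id 6, d 2), bob (id 7, d 2).
Iteration 3: rows with parent_id in {5,6,7} -> root (id 8, d 3), cache (id 10, d 3).
Iteration 4: rows with parent_id in {8,10} -> log (id 9, d 4).
Iteration 5: rows with parent_id in {9} -> music (id 12, d 5).
Iteration 6: no rows with parent_id in {12}; recursion stops.
Total rows emitted: 9.

9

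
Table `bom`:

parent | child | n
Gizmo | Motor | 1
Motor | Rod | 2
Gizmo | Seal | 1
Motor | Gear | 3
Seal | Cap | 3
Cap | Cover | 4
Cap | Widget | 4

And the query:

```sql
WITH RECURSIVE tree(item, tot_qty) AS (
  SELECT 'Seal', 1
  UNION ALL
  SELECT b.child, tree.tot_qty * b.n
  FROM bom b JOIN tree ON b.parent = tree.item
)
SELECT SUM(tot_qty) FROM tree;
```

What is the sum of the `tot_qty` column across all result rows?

Base: (Seal, tot_qty=1).
Iteration 1: components of {Seal} -> Cap = 1*3 = 3.
Iteration 2: components of {Cap} -> Cover = 3*4 = 12, Widget = 3*4 = 12.
Iteration 3: no further components; recursion stops.
SUM(tot_qty) = 1 + 3 + 12 + 12 = 28.

28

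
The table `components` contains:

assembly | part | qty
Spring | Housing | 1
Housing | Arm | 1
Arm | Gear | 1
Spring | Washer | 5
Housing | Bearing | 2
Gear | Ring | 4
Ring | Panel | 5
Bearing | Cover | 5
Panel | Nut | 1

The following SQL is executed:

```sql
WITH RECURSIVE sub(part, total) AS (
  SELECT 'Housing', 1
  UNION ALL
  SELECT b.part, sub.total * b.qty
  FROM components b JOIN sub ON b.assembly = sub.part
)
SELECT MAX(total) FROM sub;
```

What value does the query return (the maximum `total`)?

20

Base: (Housing, total=1).
Iteration 1: components of {Housing} -> Arm = 1*1 = 1, Bearing = 1*2 = 2.
Iteration 2: components of {Arm,Bearing} -> Cover = 2*5 = 10, Gear = 1*1 = 1.
Iteration 3: components of {Cover,Gear} -> Ring = 1*4 = 4.
Iteration 4: components of {Ring} -> Panel = 4*5 = 20.
Iteration 5: components of {Panel} -> Nut = 20*1 = 20.
Iteration 6: no further components; recursion stops.
total values: 1, 1, 2, 1, 10, 4, 20, 20; the maximum is 20.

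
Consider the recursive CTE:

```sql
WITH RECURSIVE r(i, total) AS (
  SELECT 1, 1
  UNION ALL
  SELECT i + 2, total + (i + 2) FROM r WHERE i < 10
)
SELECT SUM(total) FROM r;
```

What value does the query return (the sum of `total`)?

91

Base: i=1, total=1.
Iteration 1: 1 < 10 holds -> i = 1 + 2 = 3, total = 1 + 3 = 4.
Iteration 2: 3 < 10 holds -> i = 3 + 2 = 5, total = 4 + 5 = 9.
Iteration 3: 5 < 10 holds -> i = 5 + 2 = 7, total = 9 + 7 = 16.
Iteration 4: 7 < 10 holds -> i = 7 + 2 = 9, total = 16 + 9 = 25.
Iteration 5: 9 < 10 holds -> i = 9 + 2 = 11, total = 25 + 11 = 36.
Iteration 6: 11 < 10 fails; recursion stops.
SUM(total) = 1 + 4 + 9 + 16 + 25 + 36 = 91.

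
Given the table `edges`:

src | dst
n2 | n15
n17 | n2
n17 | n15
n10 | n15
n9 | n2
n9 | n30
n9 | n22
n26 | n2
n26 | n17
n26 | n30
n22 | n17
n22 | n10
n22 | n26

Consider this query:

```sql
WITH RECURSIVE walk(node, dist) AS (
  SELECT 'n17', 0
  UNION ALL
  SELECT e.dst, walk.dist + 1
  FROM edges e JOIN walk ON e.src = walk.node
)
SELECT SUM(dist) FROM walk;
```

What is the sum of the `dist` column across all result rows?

Base: (n17, dist=0).
Iteration 1: edges from {n17} -> (n15, dist=1), (n2, dist=1).
Iteration 2: edges from {n15,n2} -> (n15, dist=2).
Iteration 3: no outgoing edges from {n15}; recursion stops.
SUM(dist) = 0 + 1 + 1 + 2 = 4.

4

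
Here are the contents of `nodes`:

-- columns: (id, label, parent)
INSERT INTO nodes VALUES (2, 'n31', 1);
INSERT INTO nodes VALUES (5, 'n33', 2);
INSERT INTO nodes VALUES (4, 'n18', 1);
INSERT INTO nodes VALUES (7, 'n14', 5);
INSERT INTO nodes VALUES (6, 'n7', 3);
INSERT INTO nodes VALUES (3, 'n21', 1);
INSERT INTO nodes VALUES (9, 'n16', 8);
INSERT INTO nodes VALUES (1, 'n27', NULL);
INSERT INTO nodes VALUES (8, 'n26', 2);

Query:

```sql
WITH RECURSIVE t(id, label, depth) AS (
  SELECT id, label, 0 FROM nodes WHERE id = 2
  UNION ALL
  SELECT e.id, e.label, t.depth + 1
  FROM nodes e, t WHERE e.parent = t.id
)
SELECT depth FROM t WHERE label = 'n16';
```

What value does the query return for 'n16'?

Base: id=2 (n31) at depth 0.
Iteration 1: rows with parent in {2} -> n33 (id 5, depth 1), n26 (id 8, depth 1).
Iteration 2: rows with parent in {5,8} -> n14 (id 7, depth 2), n16 (id 9, depth 2).
Iteration 3: no rows with parent in {7,9}; recursion stops.

2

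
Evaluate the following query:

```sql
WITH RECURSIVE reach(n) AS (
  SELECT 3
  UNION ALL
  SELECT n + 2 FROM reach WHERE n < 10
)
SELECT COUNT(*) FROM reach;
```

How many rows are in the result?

Base: n=3.
Iteration 1: 3 < 10 holds -> n = 3 + 2 = 5.
Iteration 2: 5 < 10 holds -> n = 5 + 2 = 7.
Iteration 3: 7 < 10 holds -> n = 7 + 2 = 9.
Iteration 4: 9 < 10 holds -> n = 9 + 2 = 11.
Iteration 5: 11 < 10 fails; recursion stops.
Total rows emitted: 5.

5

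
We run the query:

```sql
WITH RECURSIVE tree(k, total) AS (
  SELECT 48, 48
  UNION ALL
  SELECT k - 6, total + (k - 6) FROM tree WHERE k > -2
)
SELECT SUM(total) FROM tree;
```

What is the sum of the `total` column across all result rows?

Base: k=48, total=48.
Iteration 1: 48 > -2 holds -> k = 48 - 6 = 42, total = 48 + 42 = 90.
Iteration 2: 42 > -2 holds -> k = 42 - 6 = 36, total = 90 + 36 = 126.
Iteration 3: 36 > -2 holds -> k = 36 - 6 = 30, total = 126 + 30 = 156.
Iteration 4: 30 > -2 holds -> k = 30 - 6 = 24, total = 156 + 24 = 180.
Iteration 5: 24 > -2 holds -> k = 24 - 6 = 18, total = 180 + 18 = 198.
Iteration 6: 18 > -2 holds -> k = 18 - 6 = 12, total = 198 + 12 = 210.
Iteration 7: 12 > -2 holds -> k = 12 - 6 = 6, total = 210 + 6 = 216.
Iteration 8: 6 > -2 holds -> k = 6 - 6 = 0, total = 216 + 0 = 216.
Iteration 9: 0 > -2 holds -> k = 0 - 6 = -6, total = 216 + -6 = 210.
Iteration 10: -6 > -2 fails; recursion stops.
SUM(total) = 48 + 90 + 126 + 156 + 180 + 198 + 210 + 216 + 216 + 210 = 1650.

1650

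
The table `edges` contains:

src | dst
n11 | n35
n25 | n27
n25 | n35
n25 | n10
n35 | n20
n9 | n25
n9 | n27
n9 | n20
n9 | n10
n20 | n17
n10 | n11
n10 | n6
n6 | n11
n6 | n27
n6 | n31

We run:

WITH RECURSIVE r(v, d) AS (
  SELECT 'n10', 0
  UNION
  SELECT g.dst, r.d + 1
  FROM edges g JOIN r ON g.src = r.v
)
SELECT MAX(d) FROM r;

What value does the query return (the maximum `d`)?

Base: (n10, d=0).
Iteration 1: edges from {n10} -> (n11, d=1), (n6, d=1).
Iteration 2: edges from {n11,n6} -> (n11, d=2), (n27, d=2), (n31, d=2), (n35, d=2).
Iteration 3: edges from {n11,n27,n31,n35} -> (n20, d=3), (n35, d=3).
Iteration 4: edges from {n20,n35} -> (n17, d=4), (n20, d=4).
Iteration 5: edges from {n17,n20} -> (n17, d=5).
Iteration 6: no outgoing edges from {n17}; recursion stops.
d values: 0, 1, 1, 2, 2, 2, 2, 3, 3, 4, 4, 5; the maximum is 5.

5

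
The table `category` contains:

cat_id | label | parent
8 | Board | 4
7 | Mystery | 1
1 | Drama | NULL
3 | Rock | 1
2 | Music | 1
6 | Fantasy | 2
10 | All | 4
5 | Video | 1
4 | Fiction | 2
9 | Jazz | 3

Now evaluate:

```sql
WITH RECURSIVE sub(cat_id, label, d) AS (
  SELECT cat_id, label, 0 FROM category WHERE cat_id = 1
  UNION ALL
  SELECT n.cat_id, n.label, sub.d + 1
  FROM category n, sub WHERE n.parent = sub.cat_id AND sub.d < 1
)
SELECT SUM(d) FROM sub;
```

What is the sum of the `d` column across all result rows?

4

Base: cat_id=1 (Drama) at d 0.
Iteration 1: rows with parent in {1} -> Music (id 2, d 1), Rock (id 3, d 1), Video (id 5, d 1), Mystery (id 7, d 1).
Iteration 2: d < 1 fails for all current rows; recursion stops.
SUM(d) = 0 + 1 + 1 + 1 + 1 = 4.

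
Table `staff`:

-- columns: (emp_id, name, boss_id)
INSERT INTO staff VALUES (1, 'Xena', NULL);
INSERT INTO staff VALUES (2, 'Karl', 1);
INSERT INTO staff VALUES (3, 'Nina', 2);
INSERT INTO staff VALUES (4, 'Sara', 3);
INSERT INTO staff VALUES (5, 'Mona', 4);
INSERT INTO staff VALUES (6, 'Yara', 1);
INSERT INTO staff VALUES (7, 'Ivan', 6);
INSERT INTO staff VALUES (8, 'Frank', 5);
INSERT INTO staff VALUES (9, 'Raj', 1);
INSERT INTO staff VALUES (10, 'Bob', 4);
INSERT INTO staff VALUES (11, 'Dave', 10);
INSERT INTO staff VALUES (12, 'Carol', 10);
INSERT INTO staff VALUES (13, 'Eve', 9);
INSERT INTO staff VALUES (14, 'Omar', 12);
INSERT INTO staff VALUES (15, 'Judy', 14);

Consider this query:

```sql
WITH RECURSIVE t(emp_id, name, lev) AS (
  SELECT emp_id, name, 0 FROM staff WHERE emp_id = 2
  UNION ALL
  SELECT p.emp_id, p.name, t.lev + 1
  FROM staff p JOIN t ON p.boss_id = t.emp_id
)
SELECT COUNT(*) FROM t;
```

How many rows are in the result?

10

Base: emp_id=2 (Karl) at lev 0.
Iteration 1: rows with boss_id in {2} -> Nina (id 3, lev 1).
Iteration 2: rows with boss_id in {3} -> Sara (id 4, lev 2).
Iteration 3: rows with boss_id in {4} -> Mona (id 5, lev 3), Bob (id 10, lev 3).
Iteration 4: rows with boss_id in {5,10} -> Frank (id 8, lev 4), Dave (id 11, lev 4), Carol (id 12, lev 4).
Iteration 5: rows with boss_id in {8,11,12} -> Omar (id 14, lev 5).
Iteration 6: rows with boss_id in {14} -> Judy (id 15, lev 6).
Iteration 7: no rows with boss_id in {15}; recursion stops.
Total rows emitted: 10.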